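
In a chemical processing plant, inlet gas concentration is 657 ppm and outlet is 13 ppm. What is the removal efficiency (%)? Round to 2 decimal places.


Efficiency = (G_in - G_out) / G_in * 100%
Efficiency = (657 - 13) / 657 * 100
Efficiency = 644 / 657 * 100
Efficiency = 98.02%


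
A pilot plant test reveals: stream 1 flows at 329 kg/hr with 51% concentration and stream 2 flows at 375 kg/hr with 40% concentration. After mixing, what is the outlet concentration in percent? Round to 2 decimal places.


Mass balance on solute: F1*x1 + F2*x2 = F3*x3
F3 = F1 + F2 = 329 + 375 = 704 kg/hr
x3 = (F1*x1 + F2*x2)/F3
x3 = (329*0.51 + 375*0.4) / 704
x3 = 45.14%


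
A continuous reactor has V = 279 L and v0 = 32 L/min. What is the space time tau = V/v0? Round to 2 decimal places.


tau = V / v0
tau = 279 / 32
tau = 8.72 min


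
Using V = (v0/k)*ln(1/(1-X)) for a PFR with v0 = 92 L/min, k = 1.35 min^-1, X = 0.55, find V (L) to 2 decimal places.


V = (v0/k) * ln(1/(1-X))
V = (92/1.35) * ln(1/(1-0.55))
V = 68.148148 * ln(2.222222)
V = 68.148148 * 0.798508
V = 54.42 L


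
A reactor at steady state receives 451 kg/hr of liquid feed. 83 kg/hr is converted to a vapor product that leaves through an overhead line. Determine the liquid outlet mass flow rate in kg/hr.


Steady-state mass balance on the main outlet: F_out = F_in - F_removed
F_out = 451 - 83
F_out = 368 kg/hr


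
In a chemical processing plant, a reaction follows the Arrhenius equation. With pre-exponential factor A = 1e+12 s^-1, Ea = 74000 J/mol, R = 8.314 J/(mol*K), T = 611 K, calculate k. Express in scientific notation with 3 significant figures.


k = A * exp(-Ea/(R*T))
k = 1e+12 * exp(-74000 / (8.314 * 611))
k = 1e+12 * exp(-14.567348)
k = 4.71e+05


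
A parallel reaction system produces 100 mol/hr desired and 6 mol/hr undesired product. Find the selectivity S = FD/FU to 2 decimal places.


S = desired product rate / undesired product rate
S = 100 / 6
S = 16.67


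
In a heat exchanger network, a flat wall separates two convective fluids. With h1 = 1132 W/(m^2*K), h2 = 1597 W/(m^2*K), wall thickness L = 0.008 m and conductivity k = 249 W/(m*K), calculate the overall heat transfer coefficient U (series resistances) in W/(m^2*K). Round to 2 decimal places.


1/U = 1/h1 + L/k + 1/h2
1/U = 1/1132 + 0.008/249 + 1/1597
1/U = 0.0008833922 + 3.21285e-05 + 0.0006261741
1/U = 0.0015416948
U = 648.64 W/(m^2*K)


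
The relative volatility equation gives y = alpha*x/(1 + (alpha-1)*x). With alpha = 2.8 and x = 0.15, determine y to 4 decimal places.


y = alpha*x / (1 + (alpha-1)*x)
y = 2.8*0.15 / (1 + (2.8-1)*0.15)
y = 0.42 / (1 + 0.27)
y = 0.42 / 1.27
y = 0.3307


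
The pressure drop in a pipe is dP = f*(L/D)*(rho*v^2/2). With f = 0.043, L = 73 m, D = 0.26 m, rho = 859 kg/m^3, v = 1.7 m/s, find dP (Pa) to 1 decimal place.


dP = f * (L/D) * (rho*v^2/2)
dP = 0.043 * (73/0.26) * (859*1.7^2/2)
L/D = 280.76923077
rho*v^2/2 = 859*2.89/2 = 1241.255
dP = 0.043 * 280.76923077 * 1241.255
dP = 14985.8 Pa


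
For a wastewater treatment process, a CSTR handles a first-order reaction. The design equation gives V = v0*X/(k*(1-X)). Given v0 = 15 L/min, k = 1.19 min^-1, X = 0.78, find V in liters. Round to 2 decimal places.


V = v0 * X / (k * (1 - X))
V = 15 * 0.78 / (1.19 * (1 - 0.78))
V = 11.7 / (1.19 * 0.22)
V = 11.7 / 0.2618
V = 44.69 L


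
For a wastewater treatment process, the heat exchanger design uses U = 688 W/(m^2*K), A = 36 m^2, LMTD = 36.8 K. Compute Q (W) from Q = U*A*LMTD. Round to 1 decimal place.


Q = U * A * LMTD
Q = 688 * 36 * 36.8
Q = 911462.4 W


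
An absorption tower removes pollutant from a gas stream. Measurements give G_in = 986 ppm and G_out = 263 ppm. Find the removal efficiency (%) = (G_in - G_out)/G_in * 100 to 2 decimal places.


Efficiency = (G_in - G_out) / G_in * 100%
Efficiency = (986 - 263) / 986 * 100
Efficiency = 723 / 986 * 100
Efficiency = 73.33%


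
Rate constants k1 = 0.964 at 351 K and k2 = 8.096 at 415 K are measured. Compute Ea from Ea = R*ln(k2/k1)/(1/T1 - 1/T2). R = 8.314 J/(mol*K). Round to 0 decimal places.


Ea = R * ln(k2/k1) / (1/T1 - 1/T2)
ln(k2/k1) = ln(8.096/0.964) = 2.1280341
1/T1 - 1/T2 = 1/351 - 1/415 = 0.000439364295
Ea = 8.314 * 2.1280341 / 0.000439364295
Ea = 40268 J/mol


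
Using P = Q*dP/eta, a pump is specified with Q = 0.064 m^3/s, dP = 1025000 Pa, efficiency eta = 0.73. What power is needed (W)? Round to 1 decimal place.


P = Q * dP / eta
P = 0.064 * 1025000 / 0.73
P = 65600.0 / 0.73
P = 89863.0 W


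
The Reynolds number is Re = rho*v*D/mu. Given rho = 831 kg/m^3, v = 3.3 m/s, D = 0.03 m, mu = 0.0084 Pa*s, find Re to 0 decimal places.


Re = rho * v * D / mu
Re = 831 * 3.3 * 0.03 / 0.0084
Re = 82.269 / 0.0084
Re = 9794


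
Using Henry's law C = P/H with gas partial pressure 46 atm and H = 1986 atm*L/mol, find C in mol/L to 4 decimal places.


C = P / H
C = 46 / 1986
C = 0.0232 mol/L


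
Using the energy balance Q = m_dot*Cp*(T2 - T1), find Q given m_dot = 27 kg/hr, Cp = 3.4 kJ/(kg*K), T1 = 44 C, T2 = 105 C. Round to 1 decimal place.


Q = m_dot * Cp * (T2 - T1)
Q = 27 * 3.4 * (105 - 44)
Q = 27 * 3.4 * 61
Q = 5599.8 kJ/hr


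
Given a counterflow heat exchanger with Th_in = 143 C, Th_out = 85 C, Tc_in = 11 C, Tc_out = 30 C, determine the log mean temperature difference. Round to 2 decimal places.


dT1 = Th_in - Tc_out = 143 - 30 = 113
dT2 = Th_out - Tc_in = 85 - 11 = 74
LMTD = (dT1 - dT2) / ln(dT1/dT2)
LMTD = (113 - 74) / ln(113/74)
LMTD = 92.13 K


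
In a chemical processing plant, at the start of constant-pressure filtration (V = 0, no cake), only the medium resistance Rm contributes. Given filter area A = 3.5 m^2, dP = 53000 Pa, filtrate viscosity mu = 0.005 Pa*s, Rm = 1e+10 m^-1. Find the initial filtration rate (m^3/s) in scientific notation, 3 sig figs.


rate = A * dP / (mu * Rm)
rate = 3.5 * 53000 / (0.005 * 1e+10)
rate = 185500.0 / 5.000e+07
rate = 3.71e-03 m^3/s


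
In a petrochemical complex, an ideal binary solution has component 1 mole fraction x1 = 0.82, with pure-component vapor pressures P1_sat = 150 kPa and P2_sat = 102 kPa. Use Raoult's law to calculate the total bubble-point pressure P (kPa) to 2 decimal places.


P = x1*P1_sat + x2*P2_sat
x2 = 1 - x1 = 1 - 0.82 = 0.18
P = 0.82*150 + 0.18*102
P = 123.0 + 18.36
P = 141.36 kPa


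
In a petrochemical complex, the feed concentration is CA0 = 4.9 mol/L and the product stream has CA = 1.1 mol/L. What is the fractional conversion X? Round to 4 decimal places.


X = (CA0 - CA) / CA0
X = (4.9 - 1.1) / 4.9
X = 3.8 / 4.9
X = 0.7755


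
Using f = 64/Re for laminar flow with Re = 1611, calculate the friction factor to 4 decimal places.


f = 64 / Re
f = 64 / 1611
f = 0.0397


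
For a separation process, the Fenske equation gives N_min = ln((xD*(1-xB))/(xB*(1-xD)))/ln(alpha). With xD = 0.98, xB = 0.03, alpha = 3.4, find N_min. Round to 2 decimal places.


N_min = ln((xD*(1-xB))/(xB*(1-xD))) / ln(alpha)
Numerator inside ln: 0.9506 / 0.0006 = 1584.333333
ln(1584.333333) = 7.367919
ln(alpha) = ln(3.4) = 1.223775
N_min = 7.367919 / 1.223775 = 6.02


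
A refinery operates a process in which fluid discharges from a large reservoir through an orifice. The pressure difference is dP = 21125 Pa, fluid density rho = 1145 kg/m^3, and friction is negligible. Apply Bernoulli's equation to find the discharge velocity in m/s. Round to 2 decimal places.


v = sqrt(2*dP/rho)
v = sqrt(2*21125/1145)
v = sqrt(36.899563)
v = 6.07 m/s


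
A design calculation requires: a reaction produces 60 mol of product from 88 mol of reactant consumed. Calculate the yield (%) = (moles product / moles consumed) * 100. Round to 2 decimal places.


Yield = (moles product / moles consumed) * 100%
Yield = (60 / 88) * 100
Yield = 0.6818 * 100
Yield = 68.18%


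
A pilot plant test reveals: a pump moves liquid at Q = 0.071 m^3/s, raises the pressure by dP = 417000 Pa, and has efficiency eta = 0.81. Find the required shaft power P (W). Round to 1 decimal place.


P = Q * dP / eta
P = 0.071 * 417000 / 0.81
P = 29607.0 / 0.81
P = 36551.9 W


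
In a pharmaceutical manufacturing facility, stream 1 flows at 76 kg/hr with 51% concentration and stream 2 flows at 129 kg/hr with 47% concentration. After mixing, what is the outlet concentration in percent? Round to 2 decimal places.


Mass balance on solute: F1*x1 + F2*x2 = F3*x3
F3 = F1 + F2 = 76 + 129 = 205 kg/hr
x3 = (F1*x1 + F2*x2)/F3
x3 = (76*0.51 + 129*0.47) / 205
x3 = 48.48%


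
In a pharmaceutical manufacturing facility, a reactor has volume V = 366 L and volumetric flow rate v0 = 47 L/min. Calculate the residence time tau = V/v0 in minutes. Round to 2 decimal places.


tau = V / v0
tau = 366 / 47
tau = 7.79 min


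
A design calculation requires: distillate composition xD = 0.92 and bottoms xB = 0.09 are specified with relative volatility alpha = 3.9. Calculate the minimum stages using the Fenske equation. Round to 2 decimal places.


N_min = ln((xD*(1-xB))/(xB*(1-xD))) / ln(alpha)
Numerator inside ln: 0.8372 / 0.0072 = 116.277778
ln(116.277778) = 4.755982
ln(alpha) = ln(3.9) = 1.360977
N_min = 4.755982 / 1.360977 = 3.49


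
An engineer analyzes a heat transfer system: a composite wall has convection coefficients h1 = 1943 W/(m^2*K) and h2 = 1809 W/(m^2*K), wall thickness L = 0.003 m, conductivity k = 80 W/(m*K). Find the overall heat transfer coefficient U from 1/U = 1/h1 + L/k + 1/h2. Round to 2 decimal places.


1/U = 1/h1 + L/k + 1/h2
1/U = 1/1943 + 0.003/80 + 1/1809
1/U = 0.000514668 + 3.75e-05 + 0.0005527916
1/U = 0.0011049596
U = 905.01 W/(m^2*K)


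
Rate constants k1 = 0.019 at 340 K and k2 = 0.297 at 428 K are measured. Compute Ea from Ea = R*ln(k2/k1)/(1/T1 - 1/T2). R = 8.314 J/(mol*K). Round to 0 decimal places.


Ea = R * ln(k2/k1) / (1/T1 - 1/T2)
ln(k2/k1) = ln(0.297/0.019) = 2.7492932
1/T1 - 1/T2 = 1/340 - 1/428 = 0.000604727872
Ea = 8.314 * 2.7492932 / 0.000604727872
Ea = 37798 J/mol


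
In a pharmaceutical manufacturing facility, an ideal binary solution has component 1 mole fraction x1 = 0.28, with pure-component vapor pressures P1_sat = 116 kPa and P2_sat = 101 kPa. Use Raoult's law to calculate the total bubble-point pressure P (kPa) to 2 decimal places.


P = x1*P1_sat + x2*P2_sat
x2 = 1 - x1 = 1 - 0.28 = 0.72
P = 0.28*116 + 0.72*101
P = 32.48 + 72.72
P = 105.20 kPa


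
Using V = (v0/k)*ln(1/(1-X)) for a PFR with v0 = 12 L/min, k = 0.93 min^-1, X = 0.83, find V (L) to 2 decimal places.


V = (v0/k) * ln(1/(1-X))
V = (12/0.93) * ln(1/(1-0.83))
V = 12.903226 * ln(5.882353)
V = 12.903226 * 1.771957
V = 22.86 L


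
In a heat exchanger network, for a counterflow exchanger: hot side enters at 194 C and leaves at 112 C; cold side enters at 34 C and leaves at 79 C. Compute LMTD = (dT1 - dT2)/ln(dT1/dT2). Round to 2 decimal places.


dT1 = Th_in - Tc_out = 194 - 79 = 115
dT2 = Th_out - Tc_in = 112 - 34 = 78
LMTD = (dT1 - dT2) / ln(dT1/dT2)
LMTD = (115 - 78) / ln(115/78)
LMTD = 95.31 K


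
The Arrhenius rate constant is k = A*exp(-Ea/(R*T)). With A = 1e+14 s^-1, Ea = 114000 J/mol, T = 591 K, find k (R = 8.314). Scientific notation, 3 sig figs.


k = A * exp(-Ea/(R*T))
k = 1e+14 * exp(-114000 / (8.314 * 591))
k = 1e+14 * exp(-23.201035)
k = 8.39e+03


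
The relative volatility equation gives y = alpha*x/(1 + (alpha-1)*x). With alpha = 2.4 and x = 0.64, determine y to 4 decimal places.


y = alpha*x / (1 + (alpha-1)*x)
y = 2.4*0.64 / (1 + (2.4-1)*0.64)
y = 1.536 / (1 + 0.896)
y = 1.536 / 1.896
y = 0.8101


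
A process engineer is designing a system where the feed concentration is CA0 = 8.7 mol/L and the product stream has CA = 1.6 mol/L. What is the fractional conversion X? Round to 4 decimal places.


X = (CA0 - CA) / CA0
X = (8.7 - 1.6) / 8.7
X = 7.1 / 8.7
X = 0.8161


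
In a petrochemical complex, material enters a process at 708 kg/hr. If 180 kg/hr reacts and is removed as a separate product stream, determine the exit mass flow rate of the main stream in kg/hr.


Steady-state mass balance on the main outlet: F_out = F_in - F_removed
F_out = 708 - 180
F_out = 528 kg/hr


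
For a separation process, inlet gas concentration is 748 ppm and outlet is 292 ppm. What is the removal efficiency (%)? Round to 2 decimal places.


Efficiency = (G_in - G_out) / G_in * 100%
Efficiency = (748 - 292) / 748 * 100
Efficiency = 456 / 748 * 100
Efficiency = 60.96%


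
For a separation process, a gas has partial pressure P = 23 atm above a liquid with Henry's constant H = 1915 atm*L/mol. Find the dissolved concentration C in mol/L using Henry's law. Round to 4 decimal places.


C = P / H
C = 23 / 1915
C = 0.0120 mol/L


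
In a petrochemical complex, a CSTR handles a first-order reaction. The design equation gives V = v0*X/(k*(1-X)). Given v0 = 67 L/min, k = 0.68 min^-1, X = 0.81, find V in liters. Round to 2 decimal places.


V = v0 * X / (k * (1 - X))
V = 67 * 0.81 / (0.68 * (1 - 0.81))
V = 54.27 / (0.68 * 0.19)
V = 54.27 / 0.1292
V = 420.05 L


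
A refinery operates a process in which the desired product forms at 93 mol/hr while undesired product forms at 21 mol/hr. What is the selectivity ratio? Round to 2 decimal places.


S = desired product rate / undesired product rate
S = 93 / 21
S = 4.43


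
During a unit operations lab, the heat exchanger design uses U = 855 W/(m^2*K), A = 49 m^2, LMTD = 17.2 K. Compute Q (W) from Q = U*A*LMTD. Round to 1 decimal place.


Q = U * A * LMTD
Q = 855 * 49 * 17.2
Q = 720594.0 W


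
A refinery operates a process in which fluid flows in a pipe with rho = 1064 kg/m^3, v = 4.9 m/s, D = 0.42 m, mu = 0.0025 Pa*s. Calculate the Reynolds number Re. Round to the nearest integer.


Re = rho * v * D / mu
Re = 1064 * 4.9 * 0.42 / 0.0025
Re = 2189.712 / 0.0025
Re = 875885


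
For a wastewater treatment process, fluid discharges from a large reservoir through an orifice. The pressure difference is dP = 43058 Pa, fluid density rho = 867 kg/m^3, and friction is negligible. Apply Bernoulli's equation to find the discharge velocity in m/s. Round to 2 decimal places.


v = sqrt(2*dP/rho)
v = sqrt(2*43058/867)
v = sqrt(99.326413)
v = 9.97 m/s


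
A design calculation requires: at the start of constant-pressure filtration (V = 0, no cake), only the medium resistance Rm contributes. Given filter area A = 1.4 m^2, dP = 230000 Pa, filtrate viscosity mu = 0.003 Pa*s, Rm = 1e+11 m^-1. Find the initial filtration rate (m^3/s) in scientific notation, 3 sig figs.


rate = A * dP / (mu * Rm)
rate = 1.4 * 230000 / (0.003 * 1e+11)
rate = 322000.0 / 3.000e+08
rate = 1.07e-03 m^3/s


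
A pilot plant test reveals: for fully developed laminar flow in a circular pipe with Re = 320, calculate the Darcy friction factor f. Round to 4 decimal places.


f = 64 / Re
f = 64 / 320
f = 0.2000


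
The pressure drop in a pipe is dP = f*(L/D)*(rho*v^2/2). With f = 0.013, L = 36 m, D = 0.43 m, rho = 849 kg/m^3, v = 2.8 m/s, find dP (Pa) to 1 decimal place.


dP = f * (L/D) * (rho*v^2/2)
dP = 0.013 * (36/0.43) * (849*2.8^2/2)
L/D = 83.72093023
rho*v^2/2 = 849*7.84/2 = 3328.08
dP = 0.013 * 83.72093023 * 3328.08
dP = 3622.2 Pa


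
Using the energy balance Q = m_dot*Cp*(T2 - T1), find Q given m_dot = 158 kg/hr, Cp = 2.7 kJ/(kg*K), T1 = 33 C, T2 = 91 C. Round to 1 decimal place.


Q = m_dot * Cp * (T2 - T1)
Q = 158 * 2.7 * (91 - 33)
Q = 158 * 2.7 * 58
Q = 24742.8 kJ/hr


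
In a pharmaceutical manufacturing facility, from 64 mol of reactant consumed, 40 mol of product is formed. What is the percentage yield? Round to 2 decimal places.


Yield = (moles product / moles consumed) * 100%
Yield = (40 / 64) * 100
Yield = 0.625 * 100
Yield = 62.50%


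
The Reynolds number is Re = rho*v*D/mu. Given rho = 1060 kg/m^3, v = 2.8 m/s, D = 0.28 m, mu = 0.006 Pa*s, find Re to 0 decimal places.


Re = rho * v * D / mu
Re = 1060 * 2.8 * 0.28 / 0.006
Re = 831.04 / 0.006
Re = 138507


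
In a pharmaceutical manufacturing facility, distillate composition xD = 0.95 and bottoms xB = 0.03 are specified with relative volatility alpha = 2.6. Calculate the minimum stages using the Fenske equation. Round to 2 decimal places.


N_min = ln((xD*(1-xB))/(xB*(1-xD))) / ln(alpha)
Numerator inside ln: 0.9215 / 0.0015 = 614.333333
ln(614.333333) = 6.420538
ln(alpha) = ln(2.6) = 0.955511
N_min = 6.420538 / 0.955511 = 6.72


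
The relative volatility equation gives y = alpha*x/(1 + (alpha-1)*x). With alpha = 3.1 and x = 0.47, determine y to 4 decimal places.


y = alpha*x / (1 + (alpha-1)*x)
y = 3.1*0.47 / (1 + (3.1-1)*0.47)
y = 1.457 / (1 + 0.987)
y = 1.457 / 1.987
y = 0.7333


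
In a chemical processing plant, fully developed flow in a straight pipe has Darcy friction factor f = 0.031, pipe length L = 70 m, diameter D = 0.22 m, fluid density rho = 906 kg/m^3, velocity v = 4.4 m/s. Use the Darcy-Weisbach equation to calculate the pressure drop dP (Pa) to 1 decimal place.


dP = f * (L/D) * (rho*v^2/2)
dP = 0.031 * (70/0.22) * (906*4.4^2/2)
L/D = 318.18181818
rho*v^2/2 = 906*19.36/2 = 8770.08
dP = 0.031 * 318.18181818 * 8770.08
dP = 86504.9 Pa


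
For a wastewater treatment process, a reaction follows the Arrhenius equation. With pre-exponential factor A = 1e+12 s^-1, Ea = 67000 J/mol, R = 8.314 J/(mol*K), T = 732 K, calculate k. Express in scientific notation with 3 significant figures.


k = A * exp(-Ea/(R*T))
k = 1e+12 * exp(-67000 / (8.314 * 732))
k = 1e+12 * exp(-11.009148)
k = 1.65e+07


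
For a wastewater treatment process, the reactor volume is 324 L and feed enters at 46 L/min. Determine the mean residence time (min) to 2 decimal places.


tau = V / v0
tau = 324 / 46
tau = 7.04 min


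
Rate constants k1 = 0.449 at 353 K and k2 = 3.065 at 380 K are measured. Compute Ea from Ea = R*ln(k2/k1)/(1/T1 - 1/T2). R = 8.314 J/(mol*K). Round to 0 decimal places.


Ea = R * ln(k2/k1) / (1/T1 - 1/T2)
ln(k2/k1) = ln(3.065/0.449) = 1.92078
1/T1 - 1/T2 = 1/353 - 1/380 = 0.000201282242
Ea = 8.314 * 1.92078 / 0.000201282242
Ea = 79338 J/mol


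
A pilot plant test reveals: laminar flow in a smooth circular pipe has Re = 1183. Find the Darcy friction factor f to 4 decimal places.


f = 64 / Re
f = 64 / 1183
f = 0.0541


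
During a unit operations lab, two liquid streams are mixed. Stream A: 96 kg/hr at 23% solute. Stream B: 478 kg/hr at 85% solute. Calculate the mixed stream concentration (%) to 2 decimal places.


Mass balance on solute: F1*x1 + F2*x2 = F3*x3
F3 = F1 + F2 = 96 + 478 = 574 kg/hr
x3 = (F1*x1 + F2*x2)/F3
x3 = (96*0.23 + 478*0.85) / 574
x3 = 74.63%


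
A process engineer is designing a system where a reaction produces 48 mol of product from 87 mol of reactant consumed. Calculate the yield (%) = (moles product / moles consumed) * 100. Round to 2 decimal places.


Yield = (moles product / moles consumed) * 100%
Yield = (48 / 87) * 100
Yield = 0.5517 * 100
Yield = 55.17%


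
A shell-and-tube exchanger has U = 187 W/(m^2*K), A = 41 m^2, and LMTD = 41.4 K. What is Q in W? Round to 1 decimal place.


Q = U * A * LMTD
Q = 187 * 41 * 41.4
Q = 317413.8 W


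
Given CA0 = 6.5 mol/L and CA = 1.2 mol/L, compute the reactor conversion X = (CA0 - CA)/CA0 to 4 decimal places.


X = (CA0 - CA) / CA0
X = (6.5 - 1.2) / 6.5
X = 5.3 / 6.5
X = 0.8154


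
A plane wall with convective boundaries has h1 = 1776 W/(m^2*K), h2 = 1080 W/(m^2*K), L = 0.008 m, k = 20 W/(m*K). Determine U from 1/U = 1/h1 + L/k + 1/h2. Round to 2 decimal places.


1/U = 1/h1 + L/k + 1/h2
1/U = 1/1776 + 0.008/20 + 1/1080
1/U = 0.0005630631 + 0.0004 + 0.0009259259
1/U = 0.001888989
U = 529.38 W/(m^2*K)


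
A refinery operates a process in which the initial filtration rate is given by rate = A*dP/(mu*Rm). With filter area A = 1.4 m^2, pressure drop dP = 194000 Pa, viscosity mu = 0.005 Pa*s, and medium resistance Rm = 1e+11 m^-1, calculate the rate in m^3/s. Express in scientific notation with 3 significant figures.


rate = A * dP / (mu * Rm)
rate = 1.4 * 194000 / (0.005 * 1e+11)
rate = 271600.0 / 5.000e+08
rate = 5.43e-04 m^3/s


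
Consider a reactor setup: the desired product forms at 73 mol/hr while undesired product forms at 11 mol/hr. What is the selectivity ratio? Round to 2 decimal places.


S = desired product rate / undesired product rate
S = 73 / 11
S = 6.64


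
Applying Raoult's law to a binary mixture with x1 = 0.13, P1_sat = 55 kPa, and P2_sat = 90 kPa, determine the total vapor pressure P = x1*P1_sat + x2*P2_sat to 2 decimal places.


P = x1*P1_sat + x2*P2_sat
x2 = 1 - x1 = 1 - 0.13 = 0.87
P = 0.13*55 + 0.87*90
P = 7.15 + 78.3
P = 85.45 kPa


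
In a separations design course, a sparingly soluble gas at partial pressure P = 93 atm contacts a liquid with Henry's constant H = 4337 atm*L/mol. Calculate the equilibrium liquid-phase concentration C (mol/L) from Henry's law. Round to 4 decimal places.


C = P / H
C = 93 / 4337
C = 0.0214 mol/L


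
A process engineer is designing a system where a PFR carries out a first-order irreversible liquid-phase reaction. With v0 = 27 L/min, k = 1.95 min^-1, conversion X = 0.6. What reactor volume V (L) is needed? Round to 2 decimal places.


V = (v0/k) * ln(1/(1-X))
V = (27/1.95) * ln(1/(1-0.6))
V = 13.846154 * ln(2.5)
V = 13.846154 * 0.916291
V = 12.69 L


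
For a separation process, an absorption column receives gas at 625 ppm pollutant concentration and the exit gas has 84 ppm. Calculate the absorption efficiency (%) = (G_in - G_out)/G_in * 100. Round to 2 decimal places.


Efficiency = (G_in - G_out) / G_in * 100%
Efficiency = (625 - 84) / 625 * 100
Efficiency = 541 / 625 * 100
Efficiency = 86.56%


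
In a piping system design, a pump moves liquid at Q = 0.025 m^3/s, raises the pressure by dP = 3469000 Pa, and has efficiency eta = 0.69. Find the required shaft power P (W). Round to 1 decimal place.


P = Q * dP / eta
P = 0.025 * 3469000 / 0.69
P = 86725.0 / 0.69
P = 125688.4 W


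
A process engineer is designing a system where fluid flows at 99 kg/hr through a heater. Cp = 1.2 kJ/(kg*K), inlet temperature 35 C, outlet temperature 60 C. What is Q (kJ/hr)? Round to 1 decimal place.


Q = m_dot * Cp * (T2 - T1)
Q = 99 * 1.2 * (60 - 35)
Q = 99 * 1.2 * 25
Q = 2970.0 kJ/hr


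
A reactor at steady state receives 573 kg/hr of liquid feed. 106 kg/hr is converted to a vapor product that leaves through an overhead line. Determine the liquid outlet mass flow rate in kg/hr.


Steady-state mass balance on the main outlet: F_out = F_in - F_removed
F_out = 573 - 106
F_out = 467 kg/hr


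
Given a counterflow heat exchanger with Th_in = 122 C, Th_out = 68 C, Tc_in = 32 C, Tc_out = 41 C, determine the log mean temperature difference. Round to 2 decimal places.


dT1 = Th_in - Tc_out = 122 - 41 = 81
dT2 = Th_out - Tc_in = 68 - 32 = 36
LMTD = (dT1 - dT2) / ln(dT1/dT2)
LMTD = (81 - 36) / ln(81/36)
LMTD = 55.49 K


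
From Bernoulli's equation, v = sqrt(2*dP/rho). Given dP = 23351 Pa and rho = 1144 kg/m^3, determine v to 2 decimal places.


v = sqrt(2*dP/rho)
v = sqrt(2*23351/1144)
v = sqrt(40.823427)
v = 6.39 m/s


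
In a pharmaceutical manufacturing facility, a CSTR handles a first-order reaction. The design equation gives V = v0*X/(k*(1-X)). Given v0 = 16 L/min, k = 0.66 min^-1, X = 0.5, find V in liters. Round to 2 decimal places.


V = v0 * X / (k * (1 - X))
V = 16 * 0.5 / (0.66 * (1 - 0.5))
V = 8.0 / (0.66 * 0.5)
V = 8.0 / 0.33
V = 24.24 L


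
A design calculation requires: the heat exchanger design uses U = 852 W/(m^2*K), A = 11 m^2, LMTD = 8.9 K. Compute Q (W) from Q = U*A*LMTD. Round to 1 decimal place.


Q = U * A * LMTD
Q = 852 * 11 * 8.9
Q = 83410.8 W


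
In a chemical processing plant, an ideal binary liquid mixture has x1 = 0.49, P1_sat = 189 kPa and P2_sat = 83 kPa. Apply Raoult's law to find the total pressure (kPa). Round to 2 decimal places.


P = x1*P1_sat + x2*P2_sat
x2 = 1 - x1 = 1 - 0.49 = 0.51
P = 0.49*189 + 0.51*83
P = 92.61 + 42.33
P = 134.94 kPa


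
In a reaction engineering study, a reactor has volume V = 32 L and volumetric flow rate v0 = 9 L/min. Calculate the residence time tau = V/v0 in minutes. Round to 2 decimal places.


tau = V / v0
tau = 32 / 9
tau = 3.56 min


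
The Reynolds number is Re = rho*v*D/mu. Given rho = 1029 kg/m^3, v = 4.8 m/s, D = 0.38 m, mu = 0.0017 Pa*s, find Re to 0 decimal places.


Re = rho * v * D / mu
Re = 1029 * 4.8 * 0.38 / 0.0017
Re = 1876.896 / 0.0017
Re = 1104056


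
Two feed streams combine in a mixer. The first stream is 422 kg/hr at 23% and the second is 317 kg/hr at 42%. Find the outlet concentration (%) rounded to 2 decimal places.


Mass balance on solute: F1*x1 + F2*x2 = F3*x3
F3 = F1 + F2 = 422 + 317 = 739 kg/hr
x3 = (F1*x1 + F2*x2)/F3
x3 = (422*0.23 + 317*0.42) / 739
x3 = 31.15%


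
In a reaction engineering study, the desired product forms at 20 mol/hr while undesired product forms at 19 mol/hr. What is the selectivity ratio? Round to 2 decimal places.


S = desired product rate / undesired product rate
S = 20 / 19
S = 1.05


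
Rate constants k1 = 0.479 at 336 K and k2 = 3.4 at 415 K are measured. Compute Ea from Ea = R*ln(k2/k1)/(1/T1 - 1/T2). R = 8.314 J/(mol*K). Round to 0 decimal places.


Ea = R * ln(k2/k1) / (1/T1 - 1/T2)
ln(k2/k1) = ln(3.4/0.479) = 1.9598301
1/T1 - 1/T2 = 1/336 - 1/415 = 0.000566551922
Ea = 8.314 * 1.9598301 / 0.000566551922
Ea = 28760 J/mol


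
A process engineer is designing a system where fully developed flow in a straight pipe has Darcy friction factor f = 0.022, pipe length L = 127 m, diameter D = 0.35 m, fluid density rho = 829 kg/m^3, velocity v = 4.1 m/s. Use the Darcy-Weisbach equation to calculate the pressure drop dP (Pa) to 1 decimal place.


dP = f * (L/D) * (rho*v^2/2)
dP = 0.022 * (127/0.35) * (829*4.1^2/2)
L/D = 362.85714286
rho*v^2/2 = 829*16.81/2 = 6967.745
dP = 0.022 * 362.85714286 * 6967.745
dP = 55622.5 Pa


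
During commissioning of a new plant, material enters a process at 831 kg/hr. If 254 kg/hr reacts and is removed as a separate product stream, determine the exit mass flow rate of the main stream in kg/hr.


Steady-state mass balance on the main outlet: F_out = F_in - F_removed
F_out = 831 - 254
F_out = 577 kg/hr


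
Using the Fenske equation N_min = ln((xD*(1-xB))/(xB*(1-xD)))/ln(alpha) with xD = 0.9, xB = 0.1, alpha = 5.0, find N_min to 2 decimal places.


N_min = ln((xD*(1-xB))/(xB*(1-xD))) / ln(alpha)
Numerator inside ln: 0.81 / 0.01 = 81.0
ln(81.0) = 4.394449
ln(alpha) = ln(5.0) = 1.609438
N_min = 4.394449 / 1.609438 = 2.73


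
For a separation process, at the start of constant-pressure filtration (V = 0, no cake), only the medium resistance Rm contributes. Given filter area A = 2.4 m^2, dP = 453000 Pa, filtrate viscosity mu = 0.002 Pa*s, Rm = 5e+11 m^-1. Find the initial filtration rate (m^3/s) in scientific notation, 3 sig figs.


rate = A * dP / (mu * Rm)
rate = 2.4 * 453000 / (0.002 * 5e+11)
rate = 1087200.0 / 1.000e+09
rate = 1.09e-03 m^3/s


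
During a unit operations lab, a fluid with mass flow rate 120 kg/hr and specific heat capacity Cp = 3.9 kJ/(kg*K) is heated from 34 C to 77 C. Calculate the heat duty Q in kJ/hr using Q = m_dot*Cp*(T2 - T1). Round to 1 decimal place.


Q = m_dot * Cp * (T2 - T1)
Q = 120 * 3.9 * (77 - 34)
Q = 120 * 3.9 * 43
Q = 20124.0 kJ/hr


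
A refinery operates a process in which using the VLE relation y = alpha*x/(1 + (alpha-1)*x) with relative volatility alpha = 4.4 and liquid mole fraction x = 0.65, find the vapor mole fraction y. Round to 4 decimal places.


y = alpha*x / (1 + (alpha-1)*x)
y = 4.4*0.65 / (1 + (4.4-1)*0.65)
y = 2.86 / (1 + 2.21)
y = 2.86 / 3.21
y = 0.8910


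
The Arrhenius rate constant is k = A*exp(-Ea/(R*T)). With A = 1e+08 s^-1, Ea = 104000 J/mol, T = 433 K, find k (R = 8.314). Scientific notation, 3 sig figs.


k = A * exp(-Ea/(R*T))
k = 1e+08 * exp(-104000 / (8.314 * 433))
k = 1e+08 * exp(-28.889194)
k = 2.84e-05


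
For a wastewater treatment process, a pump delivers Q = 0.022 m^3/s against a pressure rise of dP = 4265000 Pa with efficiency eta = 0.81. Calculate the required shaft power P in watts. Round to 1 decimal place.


P = Q * dP / eta
P = 0.022 * 4265000 / 0.81
P = 93830.0 / 0.81
P = 115839.5 W


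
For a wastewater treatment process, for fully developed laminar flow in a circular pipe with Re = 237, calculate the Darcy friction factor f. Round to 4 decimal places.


f = 64 / Re
f = 64 / 237
f = 0.2700


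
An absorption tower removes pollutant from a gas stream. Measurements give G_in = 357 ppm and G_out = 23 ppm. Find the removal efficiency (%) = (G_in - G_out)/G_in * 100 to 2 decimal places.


Efficiency = (G_in - G_out) / G_in * 100%
Efficiency = (357 - 23) / 357 * 100
Efficiency = 334 / 357 * 100
Efficiency = 93.56%


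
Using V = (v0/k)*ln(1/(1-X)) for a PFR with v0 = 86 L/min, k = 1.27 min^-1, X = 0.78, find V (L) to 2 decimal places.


V = (v0/k) * ln(1/(1-X))
V = (86/1.27) * ln(1/(1-0.78))
V = 67.716535 * ln(4.545455)
V = 67.716535 * 1.514128
V = 102.53 L


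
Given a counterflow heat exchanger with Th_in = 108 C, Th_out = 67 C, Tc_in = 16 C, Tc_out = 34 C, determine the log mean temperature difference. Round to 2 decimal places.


dT1 = Th_in - Tc_out = 108 - 34 = 74
dT2 = Th_out - Tc_in = 67 - 16 = 51
LMTD = (dT1 - dT2) / ln(dT1/dT2)
LMTD = (74 - 51) / ln(74/51)
LMTD = 61.79 K


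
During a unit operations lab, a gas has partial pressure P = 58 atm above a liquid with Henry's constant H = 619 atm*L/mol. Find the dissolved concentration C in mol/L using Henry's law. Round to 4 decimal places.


C = P / H
C = 58 / 619
C = 0.0937 mol/L


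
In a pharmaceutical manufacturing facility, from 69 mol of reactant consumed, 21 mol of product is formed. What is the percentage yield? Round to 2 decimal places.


Yield = (moles product / moles consumed) * 100%
Yield = (21 / 69) * 100
Yield = 0.3043 * 100
Yield = 30.43%


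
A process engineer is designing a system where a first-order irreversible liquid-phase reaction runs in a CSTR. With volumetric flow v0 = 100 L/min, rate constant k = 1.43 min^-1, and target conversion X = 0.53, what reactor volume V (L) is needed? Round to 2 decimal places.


V = v0 * X / (k * (1 - X))
V = 100 * 0.53 / (1.43 * (1 - 0.53))
V = 53.0 / (1.43 * 0.47)
V = 53.0 / 0.6721
V = 78.86 L


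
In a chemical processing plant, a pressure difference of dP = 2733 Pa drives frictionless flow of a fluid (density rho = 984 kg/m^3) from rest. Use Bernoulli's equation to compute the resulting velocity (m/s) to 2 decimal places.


v = sqrt(2*dP/rho)
v = sqrt(2*2733/984)
v = sqrt(5.554878)
v = 2.36 m/s


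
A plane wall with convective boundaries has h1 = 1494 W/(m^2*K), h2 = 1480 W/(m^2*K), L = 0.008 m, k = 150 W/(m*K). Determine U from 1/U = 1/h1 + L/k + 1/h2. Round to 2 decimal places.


1/U = 1/h1 + L/k + 1/h2
1/U = 1/1494 + 0.008/150 + 1/1480
1/U = 0.000669344 + 5.33333e-05 + 0.0006756757
1/U = 0.001398353
U = 715.13 W/(m^2*K)


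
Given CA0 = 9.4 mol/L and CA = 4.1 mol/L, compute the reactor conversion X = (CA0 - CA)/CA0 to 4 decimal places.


X = (CA0 - CA) / CA0
X = (9.4 - 4.1) / 9.4
X = 5.3 / 9.4
X = 0.5638


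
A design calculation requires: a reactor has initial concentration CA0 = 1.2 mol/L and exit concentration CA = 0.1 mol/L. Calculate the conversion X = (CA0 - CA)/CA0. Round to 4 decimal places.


X = (CA0 - CA) / CA0
X = (1.2 - 0.1) / 1.2
X = 1.1 / 1.2
X = 0.9167


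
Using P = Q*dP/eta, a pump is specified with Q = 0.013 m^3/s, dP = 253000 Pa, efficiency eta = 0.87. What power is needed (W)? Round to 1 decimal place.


P = Q * dP / eta
P = 0.013 * 253000 / 0.87
P = 3289.0 / 0.87
P = 3780.5 W


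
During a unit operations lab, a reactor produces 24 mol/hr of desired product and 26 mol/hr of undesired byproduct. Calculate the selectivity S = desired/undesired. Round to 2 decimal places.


S = desired product rate / undesired product rate
S = 24 / 26
S = 0.92


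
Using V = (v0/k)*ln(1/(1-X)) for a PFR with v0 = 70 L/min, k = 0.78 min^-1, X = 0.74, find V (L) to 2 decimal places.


V = (v0/k) * ln(1/(1-X))
V = (70/0.78) * ln(1/(1-0.74))
V = 89.74359 * ln(3.846154)
V = 89.74359 * 1.347074
V = 120.89 L


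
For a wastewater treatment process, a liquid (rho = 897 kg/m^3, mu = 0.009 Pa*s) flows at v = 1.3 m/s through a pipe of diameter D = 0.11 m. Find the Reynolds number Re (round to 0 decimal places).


Re = rho * v * D / mu
Re = 897 * 1.3 * 0.11 / 0.009
Re = 128.271 / 0.009
Re = 14252


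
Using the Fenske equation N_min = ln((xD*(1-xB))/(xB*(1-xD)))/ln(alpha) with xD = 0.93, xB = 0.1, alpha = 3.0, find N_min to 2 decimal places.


N_min = ln((xD*(1-xB))/(xB*(1-xD))) / ln(alpha)
Numerator inside ln: 0.837 / 0.007 = 119.571429
ln(119.571429) = 4.783914
ln(alpha) = ln(3.0) = 1.098612
N_min = 4.783914 / 1.098612 = 4.35


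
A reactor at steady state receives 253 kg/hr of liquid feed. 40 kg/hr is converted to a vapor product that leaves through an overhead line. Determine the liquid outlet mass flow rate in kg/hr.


Steady-state mass balance on the main outlet: F_out = F_in - F_removed
F_out = 253 - 40
F_out = 213 kg/hr


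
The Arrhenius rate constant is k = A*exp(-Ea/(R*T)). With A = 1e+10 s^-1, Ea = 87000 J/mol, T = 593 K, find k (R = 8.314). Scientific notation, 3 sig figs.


k = A * exp(-Ea/(R*T))
k = 1e+10 * exp(-87000 / (8.314 * 593))
k = 1e+10 * exp(-17.646336)
k = 2.17e+02


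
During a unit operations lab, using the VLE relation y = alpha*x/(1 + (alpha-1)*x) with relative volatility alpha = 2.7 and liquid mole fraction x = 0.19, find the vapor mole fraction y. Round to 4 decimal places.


y = alpha*x / (1 + (alpha-1)*x)
y = 2.7*0.19 / (1 + (2.7-1)*0.19)
y = 0.513 / (1 + 0.323)
y = 0.513 / 1.323
y = 0.3878


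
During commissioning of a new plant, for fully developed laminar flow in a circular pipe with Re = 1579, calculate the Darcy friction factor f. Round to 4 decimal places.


f = 64 / Re
f = 64 / 1579
f = 0.0405


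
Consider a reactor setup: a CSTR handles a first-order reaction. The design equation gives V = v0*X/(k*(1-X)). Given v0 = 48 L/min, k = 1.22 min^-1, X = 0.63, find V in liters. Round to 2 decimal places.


V = v0 * X / (k * (1 - X))
V = 48 * 0.63 / (1.22 * (1 - 0.63))
V = 30.24 / (1.22 * 0.37)
V = 30.24 / 0.4514
V = 66.99 L


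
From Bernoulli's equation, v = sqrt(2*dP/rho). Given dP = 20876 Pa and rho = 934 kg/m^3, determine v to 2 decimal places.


v = sqrt(2*dP/rho)
v = sqrt(2*20876/934)
v = sqrt(44.702355)
v = 6.69 m/s


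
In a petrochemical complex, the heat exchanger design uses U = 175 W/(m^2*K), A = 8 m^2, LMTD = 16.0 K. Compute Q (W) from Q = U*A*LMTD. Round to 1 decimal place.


Q = U * A * LMTD
Q = 175 * 8 * 16.0
Q = 22400.0 W


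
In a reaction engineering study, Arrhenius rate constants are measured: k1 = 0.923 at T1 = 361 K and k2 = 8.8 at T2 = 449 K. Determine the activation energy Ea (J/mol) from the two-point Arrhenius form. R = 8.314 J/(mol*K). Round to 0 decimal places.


Ea = R * ln(k2/k1) / (1/T1 - 1/T2)
ln(k2/k1) = ln(8.8/0.923) = 2.2548778
1/T1 - 1/T2 = 1/361 - 1/449 = 0.00054291161
Ea = 8.314 * 2.2548778 / 0.00054291161
Ea = 34531 J/mol


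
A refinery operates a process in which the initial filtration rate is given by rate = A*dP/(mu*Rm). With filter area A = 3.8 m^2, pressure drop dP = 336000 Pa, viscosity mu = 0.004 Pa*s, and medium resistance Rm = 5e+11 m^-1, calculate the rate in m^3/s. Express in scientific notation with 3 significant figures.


rate = A * dP / (mu * Rm)
rate = 3.8 * 336000 / (0.004 * 5e+11)
rate = 1276800.0 / 2.000e+09
rate = 6.38e-04 m^3/s


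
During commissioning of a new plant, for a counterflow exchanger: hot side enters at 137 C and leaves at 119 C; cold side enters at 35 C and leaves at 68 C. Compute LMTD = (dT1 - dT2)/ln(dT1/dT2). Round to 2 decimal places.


dT1 = Th_in - Tc_out = 137 - 68 = 69
dT2 = Th_out - Tc_in = 119 - 35 = 84
LMTD = (dT1 - dT2) / ln(dT1/dT2)
LMTD = (69 - 84) / ln(69/84)
LMTD = 76.25 K


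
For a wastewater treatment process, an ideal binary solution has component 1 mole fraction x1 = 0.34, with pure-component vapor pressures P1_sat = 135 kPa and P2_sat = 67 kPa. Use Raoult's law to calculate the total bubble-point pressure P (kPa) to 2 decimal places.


P = x1*P1_sat + x2*P2_sat
x2 = 1 - x1 = 1 - 0.34 = 0.66
P = 0.34*135 + 0.66*67
P = 45.9 + 44.22
P = 90.12 kPa


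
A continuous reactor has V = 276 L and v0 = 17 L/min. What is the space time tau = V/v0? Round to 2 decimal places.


tau = V / v0
tau = 276 / 17
tau = 16.24 min


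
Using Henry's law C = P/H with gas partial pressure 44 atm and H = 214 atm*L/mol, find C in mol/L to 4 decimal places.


C = P / H
C = 44 / 214
C = 0.2056 mol/L


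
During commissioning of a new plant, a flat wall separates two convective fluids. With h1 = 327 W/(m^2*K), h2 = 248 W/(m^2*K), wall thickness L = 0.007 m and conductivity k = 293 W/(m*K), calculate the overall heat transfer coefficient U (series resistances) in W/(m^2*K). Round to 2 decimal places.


1/U = 1/h1 + L/k + 1/h2
1/U = 1/327 + 0.007/293 + 1/248
1/U = 0.003058104 + 2.38908e-05 + 0.0040322581
1/U = 0.0071142529
U = 140.56 W/(m^2*K)


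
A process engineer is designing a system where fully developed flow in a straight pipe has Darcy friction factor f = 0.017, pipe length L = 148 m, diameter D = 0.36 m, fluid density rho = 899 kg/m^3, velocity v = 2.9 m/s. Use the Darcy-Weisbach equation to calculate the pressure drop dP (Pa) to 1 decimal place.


dP = f * (L/D) * (rho*v^2/2)
dP = 0.017 * (148/0.36) * (899*2.9^2/2)
L/D = 411.11111111
rho*v^2/2 = 899*8.41/2 = 3780.295
dP = 0.017 * 411.11111111 * 3780.295
dP = 26420.1 Pa


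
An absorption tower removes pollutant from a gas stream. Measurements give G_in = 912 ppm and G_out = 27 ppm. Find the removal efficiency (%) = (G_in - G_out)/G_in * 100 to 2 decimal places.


Efficiency = (G_in - G_out) / G_in * 100%
Efficiency = (912 - 27) / 912 * 100
Efficiency = 885 / 912 * 100
Efficiency = 97.04%


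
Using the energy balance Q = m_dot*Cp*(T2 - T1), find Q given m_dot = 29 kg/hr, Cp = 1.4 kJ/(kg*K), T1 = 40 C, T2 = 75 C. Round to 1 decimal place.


Q = m_dot * Cp * (T2 - T1)
Q = 29 * 1.4 * (75 - 40)
Q = 29 * 1.4 * 35
Q = 1421.0 kJ/hr


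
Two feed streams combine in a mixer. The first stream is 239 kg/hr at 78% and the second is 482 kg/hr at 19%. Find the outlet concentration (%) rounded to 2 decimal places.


Mass balance on solute: F1*x1 + F2*x2 = F3*x3
F3 = F1 + F2 = 239 + 482 = 721 kg/hr
x3 = (F1*x1 + F2*x2)/F3
x3 = (239*0.78 + 482*0.19) / 721
x3 = 38.56%


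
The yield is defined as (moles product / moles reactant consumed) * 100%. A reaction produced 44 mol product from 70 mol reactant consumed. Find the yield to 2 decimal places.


Yield = (moles product / moles consumed) * 100%
Yield = (44 / 70) * 100
Yield = 0.6286 * 100
Yield = 62.86%


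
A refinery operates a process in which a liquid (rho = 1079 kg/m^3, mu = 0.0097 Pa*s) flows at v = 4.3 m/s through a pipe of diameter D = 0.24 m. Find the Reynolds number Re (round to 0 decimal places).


Re = rho * v * D / mu
Re = 1079 * 4.3 * 0.24 / 0.0097
Re = 1113.528 / 0.0097
Re = 114797


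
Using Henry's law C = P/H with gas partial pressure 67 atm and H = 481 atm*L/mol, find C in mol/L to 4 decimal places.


C = P / H
C = 67 / 481
C = 0.1393 mol/L


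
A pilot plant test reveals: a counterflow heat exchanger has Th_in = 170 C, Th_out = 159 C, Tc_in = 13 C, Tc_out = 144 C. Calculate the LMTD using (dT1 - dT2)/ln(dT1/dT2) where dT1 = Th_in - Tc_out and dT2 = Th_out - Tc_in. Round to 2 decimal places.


dT1 = Th_in - Tc_out = 170 - 144 = 26
dT2 = Th_out - Tc_in = 159 - 13 = 146
LMTD = (dT1 - dT2) / ln(dT1/dT2)
LMTD = (26 - 146) / ln(26/146)
LMTD = 69.54 K


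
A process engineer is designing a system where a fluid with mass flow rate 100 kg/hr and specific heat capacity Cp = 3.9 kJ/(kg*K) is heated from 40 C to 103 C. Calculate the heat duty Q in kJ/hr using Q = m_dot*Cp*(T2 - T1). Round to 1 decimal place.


Q = m_dot * Cp * (T2 - T1)
Q = 100 * 3.9 * (103 - 40)
Q = 100 * 3.9 * 63
Q = 24570.0 kJ/hr
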